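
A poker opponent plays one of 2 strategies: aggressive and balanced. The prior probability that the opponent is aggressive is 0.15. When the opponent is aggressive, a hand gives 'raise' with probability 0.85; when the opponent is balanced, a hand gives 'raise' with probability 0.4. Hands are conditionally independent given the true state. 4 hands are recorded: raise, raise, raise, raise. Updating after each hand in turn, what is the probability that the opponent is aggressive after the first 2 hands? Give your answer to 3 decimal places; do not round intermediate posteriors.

0.443

Apply Bayes' rule sequentially, carrying P(aggressive) forward.
After 'raise': P(aggressive) = 0.85·0.1500 / (0.85·0.1500 + 0.4·0.8500) ≈ 0.2727
After 'raise': P(aggressive) = 0.85·0.2727 / (0.85·0.2727 + 0.4·0.7273) ≈ 0.4435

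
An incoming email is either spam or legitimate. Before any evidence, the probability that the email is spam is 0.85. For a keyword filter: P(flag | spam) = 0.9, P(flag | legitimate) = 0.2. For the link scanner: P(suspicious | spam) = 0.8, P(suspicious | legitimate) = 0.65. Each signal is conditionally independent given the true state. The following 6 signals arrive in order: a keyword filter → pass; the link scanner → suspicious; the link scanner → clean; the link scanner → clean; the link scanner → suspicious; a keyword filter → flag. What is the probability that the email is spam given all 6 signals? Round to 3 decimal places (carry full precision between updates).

0.612

Each posterior becomes the prior for the next update.
After a keyword filter='pass': P(spam) = 0.1·0.8500 / (0.1·0.8500 + 0.8·0.1500) ≈ 0.4146
After the link scanner='suspicious': P(spam) = 0.8·0.4146 / (0.8·0.4146 + 0.65·0.5854) ≈ 0.4658
After the link scanner='clean': P(spam) = 0.2·0.4658 / (0.2·0.4658 + 0.35·0.5342) ≈ 0.3325
After the link scanner='clean': P(spam) = 0.2·0.3325 / (0.2·0.3325 + 0.35·0.6675) ≈ 0.2216
After the link scanner='suspicious': P(spam) = 0.8·0.2216 / (0.8·0.2216 + 0.65·0.7784) ≈ 0.2595
After a keyword filter='flag': P(spam) = 0.9·0.2595 / (0.9·0.2595 + 0.2·0.7405) ≈ 0.6119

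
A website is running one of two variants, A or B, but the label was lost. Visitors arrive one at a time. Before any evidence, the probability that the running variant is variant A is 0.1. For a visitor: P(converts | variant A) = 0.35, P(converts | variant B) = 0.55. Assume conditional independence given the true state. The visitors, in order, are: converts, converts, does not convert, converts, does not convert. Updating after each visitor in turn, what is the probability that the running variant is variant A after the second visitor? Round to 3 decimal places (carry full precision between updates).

0.043

After 'converts': P(A) = 0.35·0.1000 / (0.35·0.1000 + 0.55·0.9000) ≈ 0.0660
After 'converts': P(A) = 0.35·0.0660 / (0.35·0.0660 + 0.55·0.9340) ≈ 0.0431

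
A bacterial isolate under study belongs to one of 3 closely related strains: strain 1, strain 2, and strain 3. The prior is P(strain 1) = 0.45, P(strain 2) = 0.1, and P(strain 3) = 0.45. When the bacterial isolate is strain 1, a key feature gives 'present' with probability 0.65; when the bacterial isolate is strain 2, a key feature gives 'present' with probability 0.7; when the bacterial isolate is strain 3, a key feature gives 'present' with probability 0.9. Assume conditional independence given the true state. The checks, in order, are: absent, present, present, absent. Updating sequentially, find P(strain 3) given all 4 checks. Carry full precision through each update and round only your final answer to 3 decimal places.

After 'absent': normaliser = 0.35·0.4500 + 0.3·0.1000 + 0.1·0.4500; P(strain 1) ≈ 0.6774, P(strain 2) ≈ 0.1290, P(strain 3) ≈ 0.1935
After 'present': normaliser = 0.65·0.6774 + 0.7·0.1290 + 0.9·0.1935; P(strain 1) ≈ 0.6247, P(strain 2) ≈ 0.1281, P(strain 3) ≈ 0.2471
After 'present': normaliser = 0.65·0.6247 + 0.7·0.1281 + 0.9·0.2471; P(strain 1) ≈ 0.5654, P(strain 2) ≈ 0.1249, P(strain 3) ≈ 0.3097
After 'absent': normaliser = 0.35·0.5654 + 0.3·0.1249 + 0.1·0.3097; P(strain 1) ≈ 0.7430, P(strain 2) ≈ 0.1407, P(strain 3) ≈ 0.1163

0.116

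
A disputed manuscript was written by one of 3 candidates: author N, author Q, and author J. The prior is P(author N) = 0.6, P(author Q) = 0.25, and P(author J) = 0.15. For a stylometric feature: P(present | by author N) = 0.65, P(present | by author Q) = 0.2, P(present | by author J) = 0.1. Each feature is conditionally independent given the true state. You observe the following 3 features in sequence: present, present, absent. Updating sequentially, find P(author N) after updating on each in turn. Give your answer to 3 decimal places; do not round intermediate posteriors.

0.905

After 'present': normaliser = 0.65·0.6000 + 0.2·0.2500 + 0.1·0.1500; P(author N) ≈ 0.8571, P(author Q) ≈ 0.1099, P(author J) ≈ 0.0330
After 'present': normaliser = 0.65·0.8571 + 0.2·0.1099 + 0.1·0.0330; P(author N) ≈ 0.9566, P(author Q) ≈ 0.0377, P(author J) ≈ 0.0057
After 'absent': normaliser = 0.35·0.9566 + 0.8·0.0377 + 0.9·0.0057; P(author N) ≈ 0.9047, P(author Q) ≈ 0.0816, P(author J) ≈ 0.0138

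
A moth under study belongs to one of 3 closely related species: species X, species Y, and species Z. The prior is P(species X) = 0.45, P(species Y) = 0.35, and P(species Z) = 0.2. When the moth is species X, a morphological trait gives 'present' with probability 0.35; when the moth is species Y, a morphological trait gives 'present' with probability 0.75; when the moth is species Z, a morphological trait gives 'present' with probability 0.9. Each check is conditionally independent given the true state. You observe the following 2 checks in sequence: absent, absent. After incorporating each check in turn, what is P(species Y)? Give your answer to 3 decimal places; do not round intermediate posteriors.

0.102

After 'absent': normaliser = 0.65·0.4500 + 0.25·0.3500 + 0.1·0.2000; P(species X) ≈ 0.7312, P(species Y) ≈ 0.2188, P(species Z) ≈ 0.0500
After 'absent': normaliser = 0.65·0.7312 + 0.25·0.2188 + 0.1·0.0500; P(species X) ≈ 0.8884, P(species Y) ≈ 0.1022, P(species Z) ≈ 0.0093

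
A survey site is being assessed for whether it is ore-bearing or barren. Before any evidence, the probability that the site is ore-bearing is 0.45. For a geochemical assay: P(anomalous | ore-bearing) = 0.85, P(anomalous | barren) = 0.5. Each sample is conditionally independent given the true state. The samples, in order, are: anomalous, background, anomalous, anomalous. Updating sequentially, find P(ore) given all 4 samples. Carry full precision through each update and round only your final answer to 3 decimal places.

0.547

After 'anomalous': P(ore) = 0.85·0.4500 / (0.85·0.4500 + 0.5·0.5500) ≈ 0.5817
After 'background': P(ore) = 0.15·0.5817 / (0.15·0.5817 + 0.5·0.4183) ≈ 0.2944
After 'anomalous': P(ore) = 0.85·0.2944 / (0.85·0.2944 + 0.5·0.7056) ≈ 0.4150
After 'anomalous': P(ore) = 0.85·0.4150 / (0.85·0.4150 + 0.5·0.5850) ≈ 0.5467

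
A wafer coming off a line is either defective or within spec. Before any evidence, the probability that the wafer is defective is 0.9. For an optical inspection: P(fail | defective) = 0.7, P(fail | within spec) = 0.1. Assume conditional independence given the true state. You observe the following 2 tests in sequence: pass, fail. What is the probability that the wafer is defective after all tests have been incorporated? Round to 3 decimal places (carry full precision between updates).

Apply Bayes' rule sequentially, carrying P(defective) forward.
After 'pass': P(defective) = 0.3·0.9000 / (0.3·0.9000 + 0.9·0.1000) ≈ 0.7500
After 'fail': P(defective) = 0.7·0.7500 / (0.7·0.7500 + 0.1·0.2500) ≈ 0.9545

0.955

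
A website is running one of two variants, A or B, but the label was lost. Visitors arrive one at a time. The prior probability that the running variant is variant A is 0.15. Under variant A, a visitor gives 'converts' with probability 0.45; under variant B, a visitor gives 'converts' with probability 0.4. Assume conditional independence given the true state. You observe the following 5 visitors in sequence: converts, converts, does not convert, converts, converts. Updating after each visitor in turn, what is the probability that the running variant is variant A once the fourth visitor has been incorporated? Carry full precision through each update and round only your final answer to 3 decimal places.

After 'converts': P(A) = 0.45·0.1500 / (0.45·0.1500 + 0.4·0.8500) ≈ 0.1656
After 'converts': P(A) = 0.45·0.1656 / (0.45·0.1656 + 0.4·0.8344) ≈ 0.1826
After 'does not convert': P(A) = 0.55·0.1826 / (0.55·0.1826 + 0.6·0.8174) ≈ 0.1699
After 'converts': P(A) = 0.45·0.1699 / (0.45·0.1699 + 0.4·0.8301) ≈ 0.1872

0.187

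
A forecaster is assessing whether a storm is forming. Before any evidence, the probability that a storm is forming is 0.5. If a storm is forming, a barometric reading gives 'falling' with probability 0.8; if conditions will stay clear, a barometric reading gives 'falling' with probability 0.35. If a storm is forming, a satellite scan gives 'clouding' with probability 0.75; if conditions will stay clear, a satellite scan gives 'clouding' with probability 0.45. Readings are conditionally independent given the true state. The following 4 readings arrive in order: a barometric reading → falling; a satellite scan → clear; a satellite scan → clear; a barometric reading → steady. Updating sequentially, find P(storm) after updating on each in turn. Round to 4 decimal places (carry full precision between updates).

Apply Bayes' rule sequentially, carrying P(storm) forward.
After a barometric reading='falling': P(storm) = 0.8·0.5000 / (0.8·0.5000 + 0.35·0.5000) ≈ 0.6957
After a satellite scan='clear': P(storm) = 0.25·0.6957 / (0.25·0.6957 + 0.55·0.3043) ≈ 0.5096
After a satellite scan='clear': P(storm) = 0.25·0.5096 / (0.25·0.5096 + 0.55·0.4904) ≈ 0.3208
After a barometric reading='steady': P(storm) = 0.2·0.3208 / (0.2·0.3208 + 0.65·0.6792) ≈ 0.1269

0.1269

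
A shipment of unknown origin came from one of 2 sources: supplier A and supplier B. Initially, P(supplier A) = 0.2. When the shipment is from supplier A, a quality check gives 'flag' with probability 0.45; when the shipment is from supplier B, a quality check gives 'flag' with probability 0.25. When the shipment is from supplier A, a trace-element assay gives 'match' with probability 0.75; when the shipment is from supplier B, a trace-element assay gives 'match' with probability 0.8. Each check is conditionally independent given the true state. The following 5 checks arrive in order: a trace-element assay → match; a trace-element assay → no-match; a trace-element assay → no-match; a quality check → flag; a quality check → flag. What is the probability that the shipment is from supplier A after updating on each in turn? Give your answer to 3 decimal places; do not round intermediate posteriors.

0.543

After a trace-element assay='match': P(supplier A) = 0.75·0.2000 / (0.75·0.2000 + 0.8·0.8000) ≈ 0.1899
After a trace-element assay='no-match': P(supplier A) = 0.25·0.1899 / (0.25·0.1899 + 0.2·0.8101) ≈ 0.2266
After a trace-element assay='no-match': P(supplier A) = 0.25·0.2266 / (0.25·0.2266 + 0.2·0.7734) ≈ 0.2680
After a quality check='flag': P(supplier A) = 0.45·0.2680 / (0.45·0.2680 + 0.25·0.7320) ≈ 0.3973
After a quality check='flag': P(supplier A) = 0.45·0.3973 / (0.45·0.3973 + 0.25·0.6027) ≈ 0.5427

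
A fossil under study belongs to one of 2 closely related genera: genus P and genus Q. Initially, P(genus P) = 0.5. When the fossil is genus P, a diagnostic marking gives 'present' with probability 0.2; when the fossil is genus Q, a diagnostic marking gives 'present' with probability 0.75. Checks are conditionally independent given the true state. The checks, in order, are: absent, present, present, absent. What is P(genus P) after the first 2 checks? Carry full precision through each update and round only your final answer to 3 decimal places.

0.460

After 'absent': P(genus P) = 0.8·0.5000 / (0.8·0.5000 + 0.25·0.5000) ≈ 0.7619
After 'present': P(genus P) = 0.2·0.7619 / (0.2·0.7619 + 0.75·0.2381) ≈ 0.4604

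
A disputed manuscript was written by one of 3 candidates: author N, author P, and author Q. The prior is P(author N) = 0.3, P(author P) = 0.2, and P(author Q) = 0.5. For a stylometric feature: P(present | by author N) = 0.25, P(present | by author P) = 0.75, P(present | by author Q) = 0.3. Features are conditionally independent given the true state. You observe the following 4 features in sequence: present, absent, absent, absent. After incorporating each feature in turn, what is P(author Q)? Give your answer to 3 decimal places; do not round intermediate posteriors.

0.602

After 'present': normaliser = 0.25·0.3000 + 0.75·0.2000 + 0.3·0.5000; P(author N) ≈ 0.2000, P(author P) ≈ 0.4000, P(author Q) ≈ 0.4000
After 'absent': normaliser = 0.75·0.2000 + 0.25·0.4000 + 0.7·0.4000; P(author N) ≈ 0.2830, P(author P) ≈ 0.1887, P(author Q) ≈ 0.5283
After 'absent': normaliser = 0.75·0.2830 + 0.25·0.1887 + 0.7·0.5283; P(author N) ≈ 0.3373, P(author P) ≈ 0.0750, P(author Q) ≈ 0.5877
After 'absent': normaliser = 0.75·0.3373 + 0.25·0.0750 + 0.7·0.5877; P(author N) ≈ 0.3704, P(author P) ≈ 0.0274, P(author Q) ≈ 0.6022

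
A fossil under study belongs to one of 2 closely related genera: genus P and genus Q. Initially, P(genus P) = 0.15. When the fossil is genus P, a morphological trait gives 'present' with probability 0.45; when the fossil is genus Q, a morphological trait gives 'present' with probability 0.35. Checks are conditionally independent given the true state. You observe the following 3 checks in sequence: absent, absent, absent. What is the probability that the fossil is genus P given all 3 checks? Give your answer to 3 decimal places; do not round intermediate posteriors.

0.097

After 'absent': P(genus P) = 0.55·0.1500 / (0.55·0.1500 + 0.65·0.8500) ≈ 0.1299
After 'absent': P(genus P) = 0.55·0.1299 / (0.55·0.1299 + 0.65·0.8701) ≈ 0.1122
After 'absent': P(genus P) = 0.55·0.1122 / (0.55·0.1122 + 0.65·0.8878) ≈ 0.0966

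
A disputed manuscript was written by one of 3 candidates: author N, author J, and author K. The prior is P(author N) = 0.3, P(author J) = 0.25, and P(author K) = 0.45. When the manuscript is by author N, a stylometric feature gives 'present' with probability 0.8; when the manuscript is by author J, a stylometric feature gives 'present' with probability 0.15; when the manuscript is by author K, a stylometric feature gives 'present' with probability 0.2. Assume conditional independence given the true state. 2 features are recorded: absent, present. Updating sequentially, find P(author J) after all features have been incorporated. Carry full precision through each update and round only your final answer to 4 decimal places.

0.2099

Apply Bayes' rule sequentially, carrying P(author J) forward.
After 'absent': normaliser = 0.2·0.3000 + 0.85·0.2500 + 0.8·0.4500; P(author N) ≈ 0.0949, P(author J) ≈ 0.3360, P(author K) ≈ 0.5692
After 'present': normaliser = 0.8·0.0949 + 0.15·0.3360 + 0.2·0.5692; P(author N) ≈ 0.3160, P(author J) ≈ 0.2099, P(author K) ≈ 0.4741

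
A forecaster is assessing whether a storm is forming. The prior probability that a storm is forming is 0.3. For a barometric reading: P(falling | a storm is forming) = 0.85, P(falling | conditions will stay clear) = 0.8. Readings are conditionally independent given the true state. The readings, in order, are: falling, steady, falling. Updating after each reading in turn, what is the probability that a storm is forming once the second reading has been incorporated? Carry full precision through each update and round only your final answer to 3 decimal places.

After 'falling': P(storm) = 0.85·0.3000 / (0.85·0.3000 + 0.8·0.7000) ≈ 0.3129
After 'steady': P(storm) = 0.15·0.3129 / (0.15·0.3129 + 0.2·0.6871) ≈ 0.2546

0.255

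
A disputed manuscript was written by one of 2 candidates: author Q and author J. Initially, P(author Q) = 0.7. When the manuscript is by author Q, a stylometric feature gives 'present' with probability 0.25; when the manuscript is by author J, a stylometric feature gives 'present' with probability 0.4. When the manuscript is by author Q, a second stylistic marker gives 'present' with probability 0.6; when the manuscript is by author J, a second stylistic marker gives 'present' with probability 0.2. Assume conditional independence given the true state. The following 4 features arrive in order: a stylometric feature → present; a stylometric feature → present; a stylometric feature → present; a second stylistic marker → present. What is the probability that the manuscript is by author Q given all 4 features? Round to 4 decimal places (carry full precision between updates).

Apply Bayes' rule sequentially, carrying P(author Q) forward.
After a stylometric feature='present': P(author Q) = 0.25·0.7000 / (0.25·0.7000 + 0.4·0.3000) ≈ 0.5932
After a stylometric feature='present': P(author Q) = 0.25·0.5932 / (0.25·0.5932 + 0.4·0.4068) ≈ 0.4768
After a stylometric feature='present': P(author Q) = 0.25·0.4768 / (0.25·0.4768 + 0.4·0.5232) ≈ 0.3629
After a second stylistic marker='present': P(author Q) = 0.6·0.3629 / (0.6·0.3629 + 0.2·0.6371) ≈ 0.6309

0.6309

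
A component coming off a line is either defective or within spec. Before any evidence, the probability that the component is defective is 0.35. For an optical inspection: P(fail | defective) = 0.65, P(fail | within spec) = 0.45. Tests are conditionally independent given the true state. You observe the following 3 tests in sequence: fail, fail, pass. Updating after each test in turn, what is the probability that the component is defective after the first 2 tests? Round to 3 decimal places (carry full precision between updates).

0.529

Apply Bayes' rule sequentially, carrying P(defective) forward.
After 'fail': P(defective) = 0.65·0.3500 / (0.65·0.3500 + 0.45·0.6500) ≈ 0.4375
After 'fail': P(defective) = 0.65·0.4375 / (0.65·0.4375 + 0.45·0.5625) ≈ 0.5291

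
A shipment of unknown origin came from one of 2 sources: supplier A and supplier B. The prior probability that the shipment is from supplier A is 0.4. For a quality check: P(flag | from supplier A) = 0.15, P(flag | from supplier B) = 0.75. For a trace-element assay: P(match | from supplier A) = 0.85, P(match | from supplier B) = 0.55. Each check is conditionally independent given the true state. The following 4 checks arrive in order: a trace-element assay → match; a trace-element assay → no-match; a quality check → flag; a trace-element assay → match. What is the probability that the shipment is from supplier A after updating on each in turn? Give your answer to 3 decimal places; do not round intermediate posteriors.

0.096

After a trace-element assay='match': P(supplier A) = 0.85·0.4000 / (0.85·0.4000 + 0.55·0.6000) ≈ 0.5075
After a trace-element assay='no-match': P(supplier A) = 0.15·0.5075 / (0.15·0.5075 + 0.45·0.4925) ≈ 0.2556
After a quality check='flag': P(supplier A) = 0.15·0.2556 / (0.15·0.2556 + 0.75·0.7444) ≈ 0.0643
After a trace-element assay='match': P(supplier A) = 0.85·0.0643 / (0.85·0.0643 + 0.55·0.9357) ≈ 0.0960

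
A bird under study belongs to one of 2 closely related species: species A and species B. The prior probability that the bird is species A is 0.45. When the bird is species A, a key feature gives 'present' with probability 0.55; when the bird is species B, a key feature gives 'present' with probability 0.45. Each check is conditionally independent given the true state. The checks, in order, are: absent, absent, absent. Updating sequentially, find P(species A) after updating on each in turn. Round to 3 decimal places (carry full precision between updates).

0.309

Apply Bayes' rule sequentially, carrying P(species A) forward.
After 'absent': P(species A) = 0.45·0.4500 / (0.45·0.4500 + 0.55·0.5500) ≈ 0.4010
After 'absent': P(species A) = 0.45·0.4010 / (0.45·0.4010 + 0.55·0.5990) ≈ 0.3539
After 'absent': P(species A) = 0.45·0.3539 / (0.45·0.3539 + 0.55·0.6461) ≈ 0.3095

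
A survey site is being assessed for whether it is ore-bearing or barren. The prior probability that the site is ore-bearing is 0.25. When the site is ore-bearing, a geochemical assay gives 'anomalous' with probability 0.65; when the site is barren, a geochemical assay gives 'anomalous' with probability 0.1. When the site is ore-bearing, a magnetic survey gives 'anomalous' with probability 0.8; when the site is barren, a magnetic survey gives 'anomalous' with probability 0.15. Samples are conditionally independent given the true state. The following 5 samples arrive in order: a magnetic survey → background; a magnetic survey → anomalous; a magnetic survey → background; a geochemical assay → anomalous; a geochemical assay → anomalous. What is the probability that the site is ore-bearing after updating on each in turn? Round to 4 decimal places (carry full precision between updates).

0.8061

Each posterior becomes the prior for the next update.
After a magnetic survey='background': P(ore) = 0.2·0.2500 / (0.2·0.2500 + 0.85·0.7500) ≈ 0.0727
After a magnetic survey='anomalous': P(ore) = 0.8·0.0727 / (0.8·0.0727 + 0.15·0.9273) ≈ 0.2949
After a magnetic survey='background': P(ore) = 0.2·0.2949 / (0.2·0.2949 + 0.85·0.7051) ≈ 0.0896
After a geochemical assay='anomalous': P(ore) = 0.65·0.0896 / (0.65·0.0896 + 0.1·0.9104) ≈ 0.3902
After a geochemical assay='anomalous': P(ore) = 0.65·0.3902 / (0.65·0.3902 + 0.1·0.6098) ≈ 0.8061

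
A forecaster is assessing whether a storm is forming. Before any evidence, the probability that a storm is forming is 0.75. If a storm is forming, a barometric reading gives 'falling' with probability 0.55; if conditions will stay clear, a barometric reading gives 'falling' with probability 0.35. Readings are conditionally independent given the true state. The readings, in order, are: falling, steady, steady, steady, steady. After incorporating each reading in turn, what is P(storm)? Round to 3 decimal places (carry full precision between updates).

0.520

After 'falling': P(storm) = 0.55·0.7500 / (0.55·0.7500 + 0.35·0.2500) ≈ 0.8250
After 'steady': P(storm) = 0.45·0.8250 / (0.45·0.8250 + 0.65·0.1750) ≈ 0.7655
After 'steady': P(storm) = 0.45·0.7655 / (0.45·0.7655 + 0.65·0.2345) ≈ 0.6932
After 'steady': P(storm) = 0.45·0.6932 / (0.45·0.6932 + 0.65·0.3068) ≈ 0.6100
After 'steady': P(storm) = 0.45·0.6100 / (0.45·0.6100 + 0.65·0.3900) ≈ 0.5199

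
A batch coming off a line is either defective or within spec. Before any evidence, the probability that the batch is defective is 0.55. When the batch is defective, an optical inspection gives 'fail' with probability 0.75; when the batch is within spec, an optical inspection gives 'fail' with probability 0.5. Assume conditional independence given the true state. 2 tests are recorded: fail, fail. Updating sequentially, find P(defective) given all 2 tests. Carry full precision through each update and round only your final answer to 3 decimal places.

After 'fail': P(defective) = 0.75·0.5500 / (0.75·0.5500 + 0.5·0.4500) ≈ 0.6471
After 'fail': P(defective) = 0.75·0.6471 / (0.75·0.6471 + 0.5·0.3529) ≈ 0.7333

0.733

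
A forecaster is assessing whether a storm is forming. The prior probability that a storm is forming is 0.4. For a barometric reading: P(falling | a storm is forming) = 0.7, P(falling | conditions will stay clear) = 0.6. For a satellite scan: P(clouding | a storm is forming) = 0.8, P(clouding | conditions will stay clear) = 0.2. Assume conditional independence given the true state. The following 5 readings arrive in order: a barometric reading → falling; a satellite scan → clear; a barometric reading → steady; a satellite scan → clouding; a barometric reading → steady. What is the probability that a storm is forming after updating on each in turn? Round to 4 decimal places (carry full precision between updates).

Apply Bayes' rule sequentially, carrying P(storm) forward.
After a barometric reading='falling': P(storm) = 0.7·0.4000 / (0.7·0.4000 + 0.6·0.6000) ≈ 0.4375
After a satellite scan='clear': P(storm) = 0.2·0.4375 / (0.2·0.4375 + 0.8·0.5625) ≈ 0.1628
After a barometric reading='steady': P(storm) = 0.3·0.1628 / (0.3·0.1628 + 0.4·0.8372) ≈ 0.1273
After a satellite scan='clouding': P(storm) = 0.8·0.1273 / (0.8·0.1273 + 0.2·0.8727) ≈ 0.3684
After a barometric reading='steady': P(storm) = 0.3·0.3684 / (0.3·0.3684 + 0.4·0.6316) ≈ 0.3043

0.3043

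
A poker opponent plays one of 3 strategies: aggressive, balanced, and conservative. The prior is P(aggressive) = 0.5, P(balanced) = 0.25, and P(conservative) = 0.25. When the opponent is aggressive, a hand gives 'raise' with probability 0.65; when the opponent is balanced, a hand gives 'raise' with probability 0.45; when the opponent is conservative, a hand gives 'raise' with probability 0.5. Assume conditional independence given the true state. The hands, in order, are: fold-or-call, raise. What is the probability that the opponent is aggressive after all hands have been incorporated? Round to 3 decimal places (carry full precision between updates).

After 'fold-or-call': normaliser = 0.35·0.5000 + 0.55·0.2500 + 0.5·0.2500; P(aggressive) ≈ 0.4000, P(balanced) ≈ 0.3143, P(conservative) ≈ 0.2857
After 'raise': normaliser = 0.65·0.4000 + 0.45·0.3143 + 0.5·0.2857; P(aggressive) ≈ 0.4777, P(balanced) ≈ 0.2598, P(conservative) ≈ 0.2625

0.478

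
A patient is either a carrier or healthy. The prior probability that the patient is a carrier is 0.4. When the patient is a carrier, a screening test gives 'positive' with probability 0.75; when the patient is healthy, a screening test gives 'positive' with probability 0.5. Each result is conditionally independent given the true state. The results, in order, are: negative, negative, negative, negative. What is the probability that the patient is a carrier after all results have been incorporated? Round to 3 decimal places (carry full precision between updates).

0.040

After 'negative': P(carrier) = 0.25·0.4000 / (0.25·0.4000 + 0.5·0.6000) ≈ 0.2500
After 'negative': P(carrier) = 0.25·0.2500 / (0.25·0.2500 + 0.5·0.7500) ≈ 0.1429
After 'negative': P(carrier) = 0.25·0.1429 / (0.25·0.1429 + 0.5·0.8571) ≈ 0.0769
After 'negative': P(carrier) = 0.25·0.0769 / (0.25·0.0769 + 0.5·0.9231) ≈ 0.0400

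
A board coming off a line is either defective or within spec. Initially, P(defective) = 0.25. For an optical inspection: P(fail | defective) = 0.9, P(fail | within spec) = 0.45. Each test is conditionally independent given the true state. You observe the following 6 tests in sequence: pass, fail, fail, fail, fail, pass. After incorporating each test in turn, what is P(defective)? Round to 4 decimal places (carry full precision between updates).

Apply Bayes' rule sequentially, carrying P(defective) forward.
After 'pass': P(defective) = 0.1·0.2500 / (0.1·0.2500 + 0.55·0.7500) ≈ 0.0571
After 'fail': P(defective) = 0.9·0.0571 / (0.9·0.0571 + 0.45·0.9429) ≈ 0.1081
After 'fail': P(defective) = 0.9·0.1081 / (0.9·0.1081 + 0.45·0.8919) ≈ 0.1951
After 'fail': P(defective) = 0.9·0.1951 / (0.9·0.1951 + 0.45·0.8049) ≈ 0.3265
After 'fail': P(defective) = 0.9·0.3265 / (0.9·0.3265 + 0.45·0.6735) ≈ 0.4923
After 'pass': P(defective) = 0.1·0.4923 / (0.1·0.4923 + 0.55·0.5077) ≈ 0.1499

0.1499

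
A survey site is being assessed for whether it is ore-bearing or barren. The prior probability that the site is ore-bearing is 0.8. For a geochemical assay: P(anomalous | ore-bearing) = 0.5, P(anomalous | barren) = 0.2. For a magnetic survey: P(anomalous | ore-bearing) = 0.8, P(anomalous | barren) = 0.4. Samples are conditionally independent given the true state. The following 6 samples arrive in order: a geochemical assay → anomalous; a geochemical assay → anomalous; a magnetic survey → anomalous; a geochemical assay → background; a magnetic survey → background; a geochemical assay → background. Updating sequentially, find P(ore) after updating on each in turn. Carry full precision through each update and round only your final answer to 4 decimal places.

0.8669

Each posterior becomes the prior for the next update.
After a geochemical assay='anomalous': P(ore) = 0.5·0.8000 / (0.5·0.8000 + 0.2·0.2000) ≈ 0.9091
After a geochemical assay='anomalous': P(ore) = 0.5·0.9091 / (0.5·0.9091 + 0.2·0.0909) ≈ 0.9615
After a magnetic survey='anomalous': P(ore) = 0.8·0.9615 / (0.8·0.9615 + 0.4·0.0385) ≈ 0.9804
After a geochemical assay='background': P(ore) = 0.5·0.9804 / (0.5·0.9804 + 0.8·0.0196) ≈ 0.9690
After a magnetic survey='background': P(ore) = 0.2·0.9690 / (0.2·0.9690 + 0.6·0.0310) ≈ 0.9124
After a geochemical assay='background': P(ore) = 0.5·0.9124 / (0.5·0.9124 + 0.8·0.0876) ≈ 0.8669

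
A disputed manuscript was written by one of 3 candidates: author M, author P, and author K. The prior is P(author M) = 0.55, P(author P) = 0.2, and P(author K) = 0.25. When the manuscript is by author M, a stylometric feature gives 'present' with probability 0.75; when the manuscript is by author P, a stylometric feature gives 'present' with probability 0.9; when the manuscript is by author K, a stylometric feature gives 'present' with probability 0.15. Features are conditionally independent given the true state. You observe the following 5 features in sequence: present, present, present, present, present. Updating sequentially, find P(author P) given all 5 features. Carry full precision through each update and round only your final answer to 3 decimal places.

0.475

After 'present': normaliser = 0.75·0.5500 + 0.9·0.2000 + 0.15·0.2500; P(author M) ≈ 0.6548, P(author P) ≈ 0.2857, P(author K) ≈ 0.0595
After 'present': normaliser = 0.75·0.6548 + 0.9·0.2857 + 0.15·0.0595; P(author M) ≈ 0.6486, P(author P) ≈ 0.3396, P(author K) ≈ 0.0118
After 'present': normaliser = 0.75·0.6486 + 0.9·0.3396 + 0.15·0.0118; P(author M) ≈ 0.6127, P(author P) ≈ 0.3850, P(author K) ≈ 0.0022
After 'present': normaliser = 0.75·0.6127 + 0.9·0.3850 + 0.15·0.0022; P(author M) ≈ 0.5699, P(author P) ≈ 0.4297, P(author K) ≈ 0.0004
After 'present': normaliser = 0.75·0.5699 + 0.9·0.4297 + 0.15·0.0004; P(author M) ≈ 0.5249, P(author P) ≈ 0.4750, P(author K) ≈ 0.0001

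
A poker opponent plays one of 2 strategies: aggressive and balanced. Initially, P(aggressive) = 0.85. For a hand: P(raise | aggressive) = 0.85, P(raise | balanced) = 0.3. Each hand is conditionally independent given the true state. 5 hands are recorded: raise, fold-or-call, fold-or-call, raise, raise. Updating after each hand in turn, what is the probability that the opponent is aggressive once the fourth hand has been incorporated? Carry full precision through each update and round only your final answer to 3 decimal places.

0.676

Each posterior becomes the prior for the next update.
After 'raise': P(aggressive) = 0.85·0.8500 / (0.85·0.8500 + 0.3·0.1500) ≈ 0.9414
After 'fold-or-call': P(aggressive) = 0.15·0.9414 / (0.15·0.9414 + 0.7·0.0586) ≈ 0.7748
After 'fold-or-call': P(aggressive) = 0.15·0.7748 / (0.15·0.7748 + 0.7·0.2252) ≈ 0.4244
After 'raise': P(aggressive) = 0.85·0.4244 / (0.85·0.4244 + 0.3·0.5756) ≈ 0.6763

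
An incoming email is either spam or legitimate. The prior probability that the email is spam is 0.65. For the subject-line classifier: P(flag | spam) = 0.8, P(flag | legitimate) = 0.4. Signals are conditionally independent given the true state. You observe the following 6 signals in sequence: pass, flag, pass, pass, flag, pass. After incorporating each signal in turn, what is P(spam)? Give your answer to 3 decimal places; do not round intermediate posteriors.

0.084

After 'pass': P(spam) = 0.2·0.6500 / (0.2·0.6500 + 0.6·0.3500) ≈ 0.3824
After 'flag': P(spam) = 0.8·0.3824 / (0.8·0.3824 + 0.4·0.6176) ≈ 0.5532
After 'pass': P(spam) = 0.2·0.5532 / (0.2·0.5532 + 0.6·0.4468) ≈ 0.2921
After 'pass': P(spam) = 0.2·0.2921 / (0.2·0.2921 + 0.6·0.7079) ≈ 0.1209
After 'flag': P(spam) = 0.8·0.1209 / (0.8·0.1209 + 0.4·0.8791) ≈ 0.2158
After 'pass': P(spam) = 0.2·0.2158 / (0.2·0.2158 + 0.6·0.7842) ≈ 0.0840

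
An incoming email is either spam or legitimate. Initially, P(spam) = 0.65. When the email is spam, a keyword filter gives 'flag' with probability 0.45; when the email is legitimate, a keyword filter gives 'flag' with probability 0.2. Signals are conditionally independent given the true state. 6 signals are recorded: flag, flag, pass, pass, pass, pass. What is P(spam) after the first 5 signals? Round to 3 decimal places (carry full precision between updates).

0.753

Apply Bayes' rule sequentially, carrying P(spam) forward.
After 'flag': P(spam) = 0.45·0.6500 / (0.45·0.6500 + 0.2·0.3500) ≈ 0.8069
After 'flag': P(spam) = 0.45·0.8069 / (0.45·0.8069 + 0.2·0.1931) ≈ 0.9039
After 'pass': P(spam) = 0.55·0.9039 / (0.55·0.9039 + 0.8·0.0961) ≈ 0.8660
After 'pass': P(spam) = 0.55·0.8660 / (0.55·0.8660 + 0.8·0.1340) ≈ 0.8163
After 'pass': P(spam) = 0.55·0.8163 / (0.55·0.8163 + 0.8·0.1837) ≈ 0.7534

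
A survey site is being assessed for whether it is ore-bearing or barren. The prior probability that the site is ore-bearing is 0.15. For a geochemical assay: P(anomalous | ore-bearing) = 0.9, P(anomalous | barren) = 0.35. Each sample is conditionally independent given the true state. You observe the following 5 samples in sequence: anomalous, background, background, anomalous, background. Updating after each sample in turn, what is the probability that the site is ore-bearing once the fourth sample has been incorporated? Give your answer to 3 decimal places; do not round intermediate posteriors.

After 'anomalous': P(ore) = 0.9·0.1500 / (0.9·0.1500 + 0.35·0.8500) ≈ 0.3121
After 'background': P(ore) = 0.1·0.3121 / (0.1·0.3121 + 0.65·0.6879) ≈ 0.0653
After 'background': P(ore) = 0.1·0.0653 / (0.1·0.0653 + 0.65·0.9347) ≈ 0.0106
After 'anomalous': P(ore) = 0.9·0.0106 / (0.9·0.0106 + 0.35·0.9894) ≈ 0.0269

0.027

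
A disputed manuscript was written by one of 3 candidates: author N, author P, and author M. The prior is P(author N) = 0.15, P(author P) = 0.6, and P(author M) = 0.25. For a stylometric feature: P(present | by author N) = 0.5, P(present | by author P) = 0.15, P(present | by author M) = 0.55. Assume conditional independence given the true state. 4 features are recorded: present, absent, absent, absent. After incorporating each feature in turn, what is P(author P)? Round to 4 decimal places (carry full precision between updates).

0.7162

After 'present': normaliser = 0.5·0.1500 + 0.15·0.6000 + 0.55·0.2500; P(author N) ≈ 0.2479, P(author P) ≈ 0.2975, P(author M) ≈ 0.4545
After 'absent': normaliser = 0.5·0.2479 + 0.85·0.2975 + 0.45·0.4545; P(author N) ≈ 0.2132, P(author P) ≈ 0.4350, P(author M) ≈ 0.3518
After 'absent': normaliser = 0.5·0.2132 + 0.85·0.4350 + 0.45·0.3518; P(author N) ≈ 0.1680, P(author P) ≈ 0.5826, P(author M) ≈ 0.2495
After 'absent': normaliser = 0.5·0.1680 + 0.85·0.5826 + 0.45·0.2495; P(author N) ≈ 0.1215, P(author P) ≈ 0.7162, P(author M) ≈ 0.1624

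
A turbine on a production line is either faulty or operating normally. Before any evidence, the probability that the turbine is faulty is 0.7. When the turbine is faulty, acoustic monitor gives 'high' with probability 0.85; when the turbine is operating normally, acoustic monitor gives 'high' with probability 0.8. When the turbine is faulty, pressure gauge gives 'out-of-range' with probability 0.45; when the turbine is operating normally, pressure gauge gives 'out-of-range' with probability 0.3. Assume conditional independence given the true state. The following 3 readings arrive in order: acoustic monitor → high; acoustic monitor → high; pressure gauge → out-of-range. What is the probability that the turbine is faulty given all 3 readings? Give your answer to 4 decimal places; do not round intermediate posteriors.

After acoustic monitor='high': P(faulty) = 0.85·0.7000 / (0.85·0.7000 + 0.8·0.3000) ≈ 0.7126
After acoustic monitor='high': P(faulty) = 0.85·0.7126 / (0.85·0.7126 + 0.8·0.2874) ≈ 0.7248
After pressure gauge='out-of-range': P(faulty) = 0.45·0.7248 / (0.45·0.7248 + 0.3·0.2752) ≈ 0.7980

0.7980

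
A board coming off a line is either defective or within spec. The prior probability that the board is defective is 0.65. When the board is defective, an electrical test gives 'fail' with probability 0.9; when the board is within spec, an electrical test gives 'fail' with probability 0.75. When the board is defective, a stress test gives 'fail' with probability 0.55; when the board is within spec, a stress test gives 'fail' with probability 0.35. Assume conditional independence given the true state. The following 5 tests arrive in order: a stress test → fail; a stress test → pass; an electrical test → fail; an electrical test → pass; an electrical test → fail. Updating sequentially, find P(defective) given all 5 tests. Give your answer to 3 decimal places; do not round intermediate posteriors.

0.538

Each posterior becomes the prior for the next update.
After a stress test='fail': P(defective) = 0.55·0.6500 / (0.55·0.6500 + 0.35·0.3500) ≈ 0.7448
After a stress test='pass': P(defective) = 0.45·0.7448 / (0.45·0.7448 + 0.65·0.2552) ≈ 0.6689
After an electrical test='fail': P(defective) = 0.9·0.6689 / (0.9·0.6689 + 0.75·0.3311) ≈ 0.7080
After an electrical test='pass': P(defective) = 0.1·0.7080 / (0.1·0.7080 + 0.25·0.2920) ≈ 0.4923
After an electrical test='fail': P(defective) = 0.9·0.4923 / (0.9·0.4923 + 0.75·0.5077) ≈ 0.5378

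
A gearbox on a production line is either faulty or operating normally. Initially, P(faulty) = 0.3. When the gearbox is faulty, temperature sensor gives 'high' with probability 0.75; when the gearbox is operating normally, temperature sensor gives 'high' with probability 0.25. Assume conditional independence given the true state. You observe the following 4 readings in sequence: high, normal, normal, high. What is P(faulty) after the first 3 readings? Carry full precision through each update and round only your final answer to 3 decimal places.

Apply Bayes' rule sequentially, carrying P(faulty) forward.
After 'high': P(faulty) = 0.75·0.3000 / (0.75·0.3000 + 0.25·0.7000) ≈ 0.5625
After 'normal': P(faulty) = 0.25·0.5625 / (0.25·0.5625 + 0.75·0.4375) ≈ 0.3000
After 'normal': P(faulty) = 0.25·0.3000 / (0.25·0.3000 + 0.75·0.7000) ≈ 0.1250

0.125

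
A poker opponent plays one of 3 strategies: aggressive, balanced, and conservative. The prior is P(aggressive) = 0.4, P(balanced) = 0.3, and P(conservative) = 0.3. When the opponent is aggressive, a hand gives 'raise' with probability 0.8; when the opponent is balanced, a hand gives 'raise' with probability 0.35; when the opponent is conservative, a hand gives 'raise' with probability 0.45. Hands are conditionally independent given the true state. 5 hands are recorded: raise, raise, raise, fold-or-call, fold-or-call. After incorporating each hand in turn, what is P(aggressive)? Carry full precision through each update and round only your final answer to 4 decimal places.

Apply Bayes' rule sequentially, carrying P(aggressive) forward.
After 'raise': normaliser = 0.8·0.4000 + 0.35·0.3000 + 0.45·0.3000; P(aggressive) ≈ 0.5714, P(balanced) ≈ 0.1875, P(conservative) ≈ 0.2411
After 'raise': normaliser = 0.8·0.5714 + 0.35·0.1875 + 0.45·0.2411; P(aggressive) ≈ 0.7242, P(balanced) ≈ 0.1040, P(conservative) ≈ 0.1719
After 'raise': normaliser = 0.8·0.7242 + 0.35·0.1040 + 0.45·0.1719; P(aggressive) ≈ 0.8359, P(balanced) ≈ 0.0525, P(conservative) ≈ 0.1116
After 'fold-or-call': normaliser = 0.2·0.8359 + 0.65·0.0525 + 0.55·0.1116; P(aggressive) ≈ 0.6365, P(balanced) ≈ 0.1299, P(conservative) ≈ 0.2336
After 'fold-or-call': normaliser = 0.2·0.6365 + 0.65·0.1299 + 0.55·0.2336; P(aggressive) ≈ 0.3741, P(balanced) ≈ 0.2482, P(conservative) ≈ 0.3777

0.3741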